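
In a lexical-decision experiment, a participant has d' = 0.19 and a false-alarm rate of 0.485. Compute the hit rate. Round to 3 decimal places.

z(false-alarm rate) = z(0.485) = -0.0376
z(H) = z(FA) + d' = -0.0376 + 0.19 = 0.1524
hit rate = Φ(0.1524) = 0.5606

hit rate = 0.561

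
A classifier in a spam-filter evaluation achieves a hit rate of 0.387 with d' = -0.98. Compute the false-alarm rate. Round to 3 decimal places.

false-alarm rate = 0.756

z(hit rate) = z(0.387) = -0.2871
z(FA) = z(H) − d' = -0.2871 − (-0.98) = 0.6929
false-alarm rate = Φ(0.6929) = 0.7558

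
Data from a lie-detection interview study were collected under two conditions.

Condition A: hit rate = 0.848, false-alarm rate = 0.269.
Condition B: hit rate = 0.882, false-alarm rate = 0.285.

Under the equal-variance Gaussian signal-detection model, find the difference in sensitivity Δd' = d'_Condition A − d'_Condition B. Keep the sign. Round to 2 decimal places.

Condition A: z(0.848) = 1.028, z(0.269) = -0.616, d' = 1.644
Condition B: z(0.882) = 1.185, z(0.285) = -0.568, d' = 1.753
Δd' = d'_Condition A − d'_Condition B = 1.644 − 1.753 = -0.109
Condition B has the higher sensitivity.

Δd' = -0.11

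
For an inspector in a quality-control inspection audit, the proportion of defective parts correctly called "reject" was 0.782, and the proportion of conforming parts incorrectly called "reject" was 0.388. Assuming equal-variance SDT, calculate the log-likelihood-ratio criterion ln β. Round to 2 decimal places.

Φ⁻¹(H) = Φ⁻¹(0.782) = 0.779
Φ⁻¹(FA) = Φ⁻¹(0.388) = -0.285
ln β = −½·[z(H)² − z(FA)²] = −0.5 × (0.607 − 0.081) = -0.263

ln β = -0.26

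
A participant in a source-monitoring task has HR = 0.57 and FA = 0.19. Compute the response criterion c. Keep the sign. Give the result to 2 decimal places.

z(H) = z(0.57) = 0.1764
z(FA) = z(0.19) = -0.8779
c = −½·[z(H) + z(FA)] = −0.5 × (0.1764 + (-0.8779)) = 0.35075

c = 0.35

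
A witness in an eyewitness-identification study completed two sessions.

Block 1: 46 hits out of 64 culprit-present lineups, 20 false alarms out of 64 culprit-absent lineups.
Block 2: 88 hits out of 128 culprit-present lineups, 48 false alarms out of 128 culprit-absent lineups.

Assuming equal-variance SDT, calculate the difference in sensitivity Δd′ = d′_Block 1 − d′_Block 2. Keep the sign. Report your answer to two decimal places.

Block 1: z(0.7188) = 0.579, z(0.3125) = -0.489, d' = 1.068
Block 2: z(0.6875) = 0.489, z(0.3750) = -0.319, d' = 0.808
Δd' = d'_Block 1 − d'_Block 2 = 1.068 − 0.808 = 0.260
Block 1 has the higher sensitivity.

Δd′ = 0.26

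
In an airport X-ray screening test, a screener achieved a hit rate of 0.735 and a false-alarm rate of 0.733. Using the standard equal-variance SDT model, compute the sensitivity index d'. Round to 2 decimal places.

d' = 0.01

z(H) = 0.6280
z(FA) = 0.6219
d' = z(H) − z(FA) = 0.6280 − 0.6219 = 0.0061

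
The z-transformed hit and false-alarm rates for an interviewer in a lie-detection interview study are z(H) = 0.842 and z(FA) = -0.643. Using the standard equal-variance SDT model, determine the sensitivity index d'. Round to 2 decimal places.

d' = 1.49

d' = z(H) − z(FA) = 0.842 − (-0.643) = 1.485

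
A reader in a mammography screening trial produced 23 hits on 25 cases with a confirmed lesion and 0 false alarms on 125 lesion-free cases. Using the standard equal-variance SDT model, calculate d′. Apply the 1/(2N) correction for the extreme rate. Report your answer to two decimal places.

The false-alarm rate is 0/125 = 0, so apply the 1/(2N) correction: FA → 1/(2·125) = 0.00400.
z(H) = z(0.92000) = 1.405
z(FA) = z(0.00400) = -2.652
d' = 1.405 − (-2.652) = 4.057

d′ = 4.06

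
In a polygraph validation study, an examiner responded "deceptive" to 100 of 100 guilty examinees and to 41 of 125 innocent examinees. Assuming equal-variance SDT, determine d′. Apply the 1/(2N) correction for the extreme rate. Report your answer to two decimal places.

The hit rate is 100/100 = 1, so apply the 1/(2N) correction: H → 1 − 1/(2·100) = 0.99500.
z(H) = z(0.99500) = 2.576
z(FA) = z(0.32800) = -0.445
d' = 2.576 − (-0.445) = 3.021

d′ = 3.02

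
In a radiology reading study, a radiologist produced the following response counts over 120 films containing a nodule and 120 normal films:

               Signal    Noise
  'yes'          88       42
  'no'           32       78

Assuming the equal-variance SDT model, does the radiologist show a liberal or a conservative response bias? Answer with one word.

z(H) = 0.623, z(FA) = -0.385
c = −½·(z(H) + z(FA)) = -0.119
c < 0 → liberal criterion (biased toward responding “yes”).

liberal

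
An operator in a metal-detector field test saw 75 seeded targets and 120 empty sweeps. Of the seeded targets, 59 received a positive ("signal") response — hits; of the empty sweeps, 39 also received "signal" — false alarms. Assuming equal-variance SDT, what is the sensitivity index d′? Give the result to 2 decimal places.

d′ = 1.25

H = 59/75 = 0.7867
FA = 39/120 = 0.3250
z(H) = z(0.7867) = 0.795
z(FA) = z(0.3250) = -0.454
d' = z(H) − z(FA) = 0.795 − (-0.454) = 1.249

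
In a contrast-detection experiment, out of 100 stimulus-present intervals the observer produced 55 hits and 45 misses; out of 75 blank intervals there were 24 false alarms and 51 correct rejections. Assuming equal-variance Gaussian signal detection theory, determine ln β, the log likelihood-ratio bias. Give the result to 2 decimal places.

ln β = 0.10

H = 55/100 = 0.5500
FA = 24/75 = 0.3200
Φ⁻¹(0.5500) = 0.126, Φ⁻¹(0.3200) = -0.468
ln β = −½·[z(H)² − z(FA)²] = −0.5 × (0.016 − 0.219) = 0.1015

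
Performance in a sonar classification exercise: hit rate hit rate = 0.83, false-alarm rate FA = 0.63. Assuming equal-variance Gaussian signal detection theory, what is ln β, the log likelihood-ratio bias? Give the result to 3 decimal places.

z(H) = 0.9542
z(FA) = 0.3319
ln β = −½·[z(H)² − z(FA)²] = −0.5 × (0.9105 − 0.1102) = -0.40015

ln β = -0.400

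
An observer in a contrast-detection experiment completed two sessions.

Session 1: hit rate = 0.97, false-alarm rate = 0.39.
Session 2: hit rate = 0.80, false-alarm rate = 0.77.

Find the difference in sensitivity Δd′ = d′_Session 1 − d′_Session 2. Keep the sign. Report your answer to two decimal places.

Session 1: z(0.97) = 1.881, z(0.39) = -0.279, d' = 2.160
Session 2: z(0.80) = 0.842, z(0.77) = 0.739, d' = 0.103
Δd' = d'_Session 1 − d'_Session 2 = 2.160 − 0.103 = 2.057
Session 1 has the higher sensitivity.

Δd′ = 2.06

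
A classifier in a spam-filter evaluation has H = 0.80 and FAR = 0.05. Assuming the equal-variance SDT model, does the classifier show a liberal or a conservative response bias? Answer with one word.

conservative

z(H) = 0.842, z(FA) = -1.645
c = −½·(z(H) + z(FA)) = 0.4015
c > 0 → conservative criterion (biased toward responding “no”).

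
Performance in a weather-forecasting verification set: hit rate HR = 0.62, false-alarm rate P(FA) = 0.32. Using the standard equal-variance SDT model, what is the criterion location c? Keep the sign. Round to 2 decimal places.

Φ⁻¹(H) = 0.305
Φ⁻¹(FA) = -0.468
c = −½·[z(H) + z(FA)] = −0.5 × (0.305 + (-0.468)) = 0.0815

c = 0.08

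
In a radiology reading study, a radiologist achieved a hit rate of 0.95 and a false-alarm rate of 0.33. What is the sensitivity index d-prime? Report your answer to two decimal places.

z(H) = 1.6449
z(FA) = -0.4399
d' = z(H) − z(FA) = 1.6449 − (-0.4399) = 2.0848

d-prime = 2.08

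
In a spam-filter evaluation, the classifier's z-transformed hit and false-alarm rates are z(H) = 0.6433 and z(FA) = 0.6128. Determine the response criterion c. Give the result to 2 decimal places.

c = -0.63

c = −½·[z(H) + z(FA)] = −½·(0.6433 + 0.6128) = -0.62805
c < 0: the classifier has a liberal response bias.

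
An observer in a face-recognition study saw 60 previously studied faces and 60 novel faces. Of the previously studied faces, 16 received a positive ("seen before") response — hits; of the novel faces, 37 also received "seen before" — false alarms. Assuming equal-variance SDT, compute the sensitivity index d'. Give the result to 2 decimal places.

H = 16/60 = 0.2667
FA = 37/60 = 0.6167
z(H) = z(0.2667) = -0.623
z(FA) = z(0.6167) = 0.297
d' = z(H) − z(FA) = -0.623 − 0.297 = -0.920

d' = -0.92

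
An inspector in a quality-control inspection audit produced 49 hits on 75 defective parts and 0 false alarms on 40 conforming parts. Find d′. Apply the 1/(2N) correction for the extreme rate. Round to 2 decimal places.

The false-alarm rate is 0/40 = 0, so apply the 1/(2N) correction: FA → 1/(2·40) = 0.01250.
z(H) = z(0.65333) = 0.394
z(FA) = z(0.01250) = -2.241
d' = 0.394 − (-2.241) = 2.635

d′ = 2.64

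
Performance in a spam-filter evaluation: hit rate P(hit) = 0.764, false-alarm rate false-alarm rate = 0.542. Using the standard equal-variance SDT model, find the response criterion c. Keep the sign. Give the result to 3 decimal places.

z(H) = 0.7192
z(FA) = 0.1055
c = −½·[z(H) + z(FA)] = −0.5 × (0.7192 + 0.1055) = -0.41235
c < 0: the classifier has a liberal response bias.

c = -0.412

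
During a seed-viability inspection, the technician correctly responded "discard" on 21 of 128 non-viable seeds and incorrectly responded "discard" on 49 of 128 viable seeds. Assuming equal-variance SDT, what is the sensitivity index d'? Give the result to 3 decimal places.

H = 21/128 = 0.1641
FA = 49/128 = 0.3828
z(H) = -0.9777
z(FA) = -0.2981
d' = z(H) − z(FA) = -0.9777 − (-0.2981) = -0.6796

d' = -0.680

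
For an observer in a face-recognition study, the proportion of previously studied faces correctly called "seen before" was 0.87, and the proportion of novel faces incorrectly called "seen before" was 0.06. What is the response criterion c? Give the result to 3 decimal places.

c = 0.214

z(0.87) = 1.1264, z(0.06) = -1.5548
c = −½·[z(H) + z(FA)] = −0.5 × (1.1264 + (-1.5548)) = 0.2142
c > 0: the observer has a conservative response bias.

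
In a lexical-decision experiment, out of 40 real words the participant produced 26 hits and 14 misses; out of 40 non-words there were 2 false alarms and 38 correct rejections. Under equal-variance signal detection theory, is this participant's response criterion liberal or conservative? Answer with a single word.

z(H) = 0.385, z(FA) = -1.645
c = −½·(z(H) + z(FA)) = 0.630
c > 0 → conservative criterion (biased toward responding “no”).

conservative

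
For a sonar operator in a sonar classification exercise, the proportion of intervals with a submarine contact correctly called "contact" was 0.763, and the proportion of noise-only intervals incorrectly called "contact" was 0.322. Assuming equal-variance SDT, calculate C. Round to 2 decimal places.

C = -0.13

z(H) = z(0.763) = 0.7160
z(FA) = z(0.322) = -0.4621
c = −½·[z(H) + z(FA)] = −0.5 × (0.7160 + (-0.4621)) = -0.12695
c < 0: the sonar operator has a liberal response bias.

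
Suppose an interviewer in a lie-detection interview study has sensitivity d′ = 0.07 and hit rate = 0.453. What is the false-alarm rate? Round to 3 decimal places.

false-alarm rate = 0.425

z(hit rate) = z(0.453) = -0.1181
z(FA) = z(H) − d' = -0.1181 − 0.07 = -0.1881
false-alarm rate = Φ(-0.1881) = 0.4254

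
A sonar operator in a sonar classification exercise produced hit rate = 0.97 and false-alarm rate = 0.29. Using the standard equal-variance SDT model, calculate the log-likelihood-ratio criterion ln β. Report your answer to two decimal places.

ln β = -1.62

z(0.97) = 1.881, z(0.29) = -0.553
ln β = −½·[z(H)² − z(FA)²] = −0.5 × (3.538 − 0.306) = -1.616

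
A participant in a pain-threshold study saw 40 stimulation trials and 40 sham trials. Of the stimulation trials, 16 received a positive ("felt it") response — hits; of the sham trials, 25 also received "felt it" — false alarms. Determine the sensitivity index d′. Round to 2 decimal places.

d′ = -0.57

H = 16/40 = 0.4000
FA = 25/40 = 0.6250
z(H) = -0.253
z(FA) = 0.319
d' = z(H) − z(FA) = -0.253 − 0.319 = -0.572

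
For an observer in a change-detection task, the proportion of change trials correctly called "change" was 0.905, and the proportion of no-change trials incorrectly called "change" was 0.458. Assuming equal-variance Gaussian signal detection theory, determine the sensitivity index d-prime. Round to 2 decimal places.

z(H) = z(0.905) = 1.311
z(FA) = z(0.458) = -0.105
d' = z(H) − z(FA) = 1.311 − (-0.105) = 1.416

d-prime = 1.42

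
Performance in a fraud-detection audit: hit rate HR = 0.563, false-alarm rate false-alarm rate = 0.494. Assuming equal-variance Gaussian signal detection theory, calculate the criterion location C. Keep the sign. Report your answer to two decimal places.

Φ⁻¹(H) = 0.159
Φ⁻¹(FA) = -0.015
c = −½·[z(H) + z(FA)] = −0.5 × (0.159 + (-0.015)) = -0.072
c < 0: the analyst has a liberal response bias.

C = -0.07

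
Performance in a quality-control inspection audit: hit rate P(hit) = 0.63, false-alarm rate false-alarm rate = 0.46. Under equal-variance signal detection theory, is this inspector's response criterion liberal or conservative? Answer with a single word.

liberal

z(H) = 0.332, z(FA) = -0.100
c = −½·(z(H) + z(FA)) = -0.116
c < 0 → liberal criterion (biased toward responding “yes”).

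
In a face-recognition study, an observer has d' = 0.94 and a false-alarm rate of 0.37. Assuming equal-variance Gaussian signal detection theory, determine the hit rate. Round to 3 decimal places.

z(false-alarm rate) = z(0.37) = -0.3319
z(H) = z(FA) + d' = -0.3319 + 0.94 = 0.6081
hit rate = Φ(0.6081) = 0.7284

hit rate = 0.728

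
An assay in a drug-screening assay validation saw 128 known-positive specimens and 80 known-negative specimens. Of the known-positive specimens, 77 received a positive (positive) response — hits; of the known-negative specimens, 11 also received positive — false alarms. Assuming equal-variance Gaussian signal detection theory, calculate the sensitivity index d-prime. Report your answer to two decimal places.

d-prime = 1.35

H = 77/128 = 0.6016
FA = 11/80 = 0.1375
Φ⁻¹(H) = Φ⁻¹(0.6016) = 0.2575
Φ⁻¹(FA) = Φ⁻¹(0.1375) = -1.0916
d' = z(H) − z(FA) = 0.2575 − (-1.0916) = 1.3491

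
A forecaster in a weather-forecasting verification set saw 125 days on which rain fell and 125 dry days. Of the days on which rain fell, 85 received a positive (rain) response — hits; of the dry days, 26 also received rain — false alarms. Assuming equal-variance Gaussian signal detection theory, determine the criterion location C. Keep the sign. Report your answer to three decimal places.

H = 85/125 = 0.6800
FA = 26/125 = 0.2080
z(0.6800) = 0.4677, z(0.2080) = -0.8134
c = −½·[z(H) + z(FA)] = −0.5 × (0.4677 + (-0.8134)) = 0.17285

C = 0.173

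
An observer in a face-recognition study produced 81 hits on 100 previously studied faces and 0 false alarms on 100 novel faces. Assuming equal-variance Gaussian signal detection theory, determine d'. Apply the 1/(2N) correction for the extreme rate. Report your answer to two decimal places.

The false-alarm rate is 0/100 = 0, so apply the 1/(2N) correction: FA → 1/(2·100) = 0.00500.
z(H) = z(0.81000) = 0.878
z(FA) = z(0.00500) = -2.576
d' = 0.878 − (-2.576) = 3.454

d' = 3.45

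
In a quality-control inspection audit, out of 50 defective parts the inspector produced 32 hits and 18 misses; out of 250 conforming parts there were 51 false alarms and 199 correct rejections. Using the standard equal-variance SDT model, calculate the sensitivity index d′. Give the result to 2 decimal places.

H = 32/50 = 0.6400
FA = 51/250 = 0.2040
Φ⁻¹(H) = Φ⁻¹(0.6400) = 0.358
Φ⁻¹(FA) = Φ⁻¹(0.2040) = -0.827
d' = z(H) − z(FA) = 0.358 − (-0.827) = 1.185

d′ = 1.19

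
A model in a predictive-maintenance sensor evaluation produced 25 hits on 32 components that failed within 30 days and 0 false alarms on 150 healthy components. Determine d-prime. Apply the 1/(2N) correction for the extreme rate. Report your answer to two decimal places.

d-prime = 3.49

The false-alarm rate is 0/150 = 0, so apply the 1/(2N) correction: FA → 1/(2·150) = 0.00333.
z(H) = z(0.78125) = 0.776
z(FA) = z(0.00333) = -2.713
d' = 0.776 − (-2.713) = 3.489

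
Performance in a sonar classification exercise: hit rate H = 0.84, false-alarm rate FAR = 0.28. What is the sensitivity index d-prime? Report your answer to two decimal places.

d-prime = 1.58

z(H) = z(0.84) = 0.9945
z(FA) = z(0.28) = -0.5828
d' = z(H) − z(FA) = 0.9945 − (-0.5828) = 1.5773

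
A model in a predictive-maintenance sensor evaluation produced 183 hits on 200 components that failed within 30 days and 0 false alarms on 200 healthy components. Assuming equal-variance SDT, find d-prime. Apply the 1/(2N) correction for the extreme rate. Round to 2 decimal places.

d-prime = 4.18

The false-alarm rate is 0/200 = 0, so apply the 1/(2N) correction: FA → 1/(2·200) = 0.00250.
z(H) = z(0.91500) = 1.372
z(FA) = z(0.00250) = -2.807
d' = 1.372 − (-2.807) = 4.179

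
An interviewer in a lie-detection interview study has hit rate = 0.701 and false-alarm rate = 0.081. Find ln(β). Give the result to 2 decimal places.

z(0.701) = 0.527, z(0.081) = -1.398
ln β = −½·[z(H)² − z(FA)²] = −0.5 × (0.278 − 1.954) = 0.838

ln β = 0.84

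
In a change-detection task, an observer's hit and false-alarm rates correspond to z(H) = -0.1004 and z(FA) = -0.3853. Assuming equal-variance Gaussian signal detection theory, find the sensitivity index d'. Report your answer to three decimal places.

d' = 0.285

d' = z(H) − z(FA) = -0.1004 − (-0.3853) = 0.2849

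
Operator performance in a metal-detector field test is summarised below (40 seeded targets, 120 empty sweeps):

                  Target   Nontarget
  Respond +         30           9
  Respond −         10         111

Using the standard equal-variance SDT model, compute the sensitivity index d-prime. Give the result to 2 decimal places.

d-prime = 2.11

H = 30/40 = 0.7500
FA = 9/120 = 0.0750
Φ⁻¹(0.7500) = 0.6745, Φ⁻¹(0.0750) = -1.4395
d' = z(H) − z(FA) = 0.6745 − (-1.4395) = 2.1140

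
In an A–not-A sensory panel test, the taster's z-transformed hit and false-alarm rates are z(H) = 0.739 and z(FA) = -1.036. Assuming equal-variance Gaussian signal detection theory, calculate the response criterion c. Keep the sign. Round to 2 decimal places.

c = −½·[z(H) + z(FA)] = −½·(0.739 + (-1.036)) = 0.1485

c = 0.15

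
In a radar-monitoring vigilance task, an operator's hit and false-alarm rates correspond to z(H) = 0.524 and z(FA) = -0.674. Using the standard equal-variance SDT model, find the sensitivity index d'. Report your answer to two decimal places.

d' = 1.20

d' = z(H) − z(FA) = 0.524 − (-0.674) = 1.198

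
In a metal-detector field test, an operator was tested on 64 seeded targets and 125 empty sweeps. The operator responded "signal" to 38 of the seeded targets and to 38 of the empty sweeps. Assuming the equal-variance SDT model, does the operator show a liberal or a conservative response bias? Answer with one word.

conservative

z(H) = 0.237, z(FA) = -0.513
c = −½·(z(H) + z(FA)) = 0.138
c > 0 → conservative criterion (biased toward responding “no”).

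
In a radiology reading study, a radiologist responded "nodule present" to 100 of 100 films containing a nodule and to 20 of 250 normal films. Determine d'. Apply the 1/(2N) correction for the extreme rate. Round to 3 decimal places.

The hit rate is 100/100 = 1, so apply the 1/(2N) correction: H → 1 − 1/(2·100) = 0.99500.
z(H) = z(0.99500) = 2.5758
z(FA) = z(0.08000) = -1.4051
d' = 2.5758 − (-1.4051) = 3.9809

d' = 3.981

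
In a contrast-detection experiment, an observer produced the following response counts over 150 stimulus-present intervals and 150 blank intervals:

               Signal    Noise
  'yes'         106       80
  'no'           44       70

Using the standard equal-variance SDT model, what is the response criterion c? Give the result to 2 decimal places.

H = 106/150 = 0.7067
FA = 80/150 = 0.5333
Φ⁻¹(H) = 0.5438
Φ⁻¹(FA) = 0.0836
c = −½·[z(H) + z(FA)] = −0.5 × (0.5438 + 0.0836) = -0.3137
c < 0: the observer has a liberal response bias.

c = -0.31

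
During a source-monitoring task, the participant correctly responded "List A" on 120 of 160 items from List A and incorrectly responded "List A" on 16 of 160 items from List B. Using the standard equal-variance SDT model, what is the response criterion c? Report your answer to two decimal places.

c = 0.30

H = 120/160 = 0.7500
FA = 16/160 = 0.1000
z(H) = z(0.7500) = 0.674
z(FA) = z(0.1000) = -1.282
c = −½·[z(H) + z(FA)] = −0.5 × (0.674 + (-1.282)) = 0.304
c > 0: the participant has a conservative response bias.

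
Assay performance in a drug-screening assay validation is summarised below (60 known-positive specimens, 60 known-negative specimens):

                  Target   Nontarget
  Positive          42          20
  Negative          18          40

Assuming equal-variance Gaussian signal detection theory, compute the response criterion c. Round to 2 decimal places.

c = -0.05

H = 42/60 = 0.7000
FA = 20/60 = 0.3333
z(H) = 0.524
z(FA) = -0.431
c = −½·[z(H) + z(FA)] = −0.5 × (0.524 + (-0.431)) = -0.0465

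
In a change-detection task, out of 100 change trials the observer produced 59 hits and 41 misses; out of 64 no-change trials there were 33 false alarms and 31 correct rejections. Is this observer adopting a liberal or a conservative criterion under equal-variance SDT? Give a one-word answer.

liberal

z(H) = 0.228, z(FA) = 0.039
c = −½·(z(H) + z(FA)) = -0.1335
c < 0 → liberal criterion (biased toward responding “yes”).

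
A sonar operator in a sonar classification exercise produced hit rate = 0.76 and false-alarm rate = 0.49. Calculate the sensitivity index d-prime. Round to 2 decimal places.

d-prime = 0.73

z(0.76) = 0.7063, z(0.49) = -0.0251
d' = z(H) − z(FA) = 0.7063 − (-0.0251) = 0.7314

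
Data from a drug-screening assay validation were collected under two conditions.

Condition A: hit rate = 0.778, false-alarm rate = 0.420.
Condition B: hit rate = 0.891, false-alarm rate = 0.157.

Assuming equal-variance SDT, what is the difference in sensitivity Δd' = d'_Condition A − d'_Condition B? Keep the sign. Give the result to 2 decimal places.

Condition A: z(0.778) = 0.765, z(0.420) = -0.202, d' = 0.967
Condition B: z(0.891) = 1.232, z(0.157) = -1.007, d' = 2.239
Δd' = d'_Condition A − d'_Condition B = 0.967 − 2.239 = -1.272
Condition B has the higher sensitivity.

Δd' = -1.27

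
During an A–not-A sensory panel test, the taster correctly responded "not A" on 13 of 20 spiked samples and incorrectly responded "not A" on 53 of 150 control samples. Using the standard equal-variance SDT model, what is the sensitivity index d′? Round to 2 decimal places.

d′ = 0.76

H = 13/20 = 0.6500
FA = 53/150 = 0.3533
z(H) = z(0.6500) = 0.385
z(FA) = z(0.3533) = -0.376
d' = z(H) − z(FA) = 0.385 − (-0.376) = 0.761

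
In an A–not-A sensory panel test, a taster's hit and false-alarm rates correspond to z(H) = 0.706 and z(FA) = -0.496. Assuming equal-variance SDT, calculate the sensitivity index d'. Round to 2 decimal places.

d' = 1.20

d' = z(H) − z(FA) = 0.706 − (-0.496) = 1.202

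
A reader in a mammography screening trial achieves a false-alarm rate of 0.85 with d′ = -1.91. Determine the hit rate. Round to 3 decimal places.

hit rate = 0.191

z(false-alarm rate) = z(0.85) = 1.0364
z(H) = z(FA) + d' = 1.0364 + (-1.91) = -0.8736
hit rate = Φ(-0.8736) = 0.1912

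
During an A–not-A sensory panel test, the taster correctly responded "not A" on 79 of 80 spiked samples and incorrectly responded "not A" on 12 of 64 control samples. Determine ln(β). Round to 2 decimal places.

H = 79/80 = 0.9875
FA = 12/64 = 0.1875
Φ⁻¹(0.9875) = 2.241, Φ⁻¹(0.1875) = -0.887
ln β = −½·[z(H)² − z(FA)²] = −0.5 × (5.022 − 0.787) = -2.1175

ln β = -2.12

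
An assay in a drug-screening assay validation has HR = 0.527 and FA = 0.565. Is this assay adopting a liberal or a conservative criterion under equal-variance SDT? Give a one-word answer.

z(H) = 0.068, z(FA) = 0.164
c = −½·(z(H) + z(FA)) = -0.116
c < 0 → liberal criterion (biased toward responding “yes”).

liberal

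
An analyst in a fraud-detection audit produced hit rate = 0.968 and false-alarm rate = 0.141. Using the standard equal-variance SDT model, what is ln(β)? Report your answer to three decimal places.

Φ⁻¹(H) = Φ⁻¹(0.968) = 1.8522
Φ⁻¹(FA) = Φ⁻¹(0.141) = -1.0758
ln β = −½·[z(H)² − z(FA)²] = −0.5 × (3.4306 − 1.1573) = -1.13665

ln β = -1.137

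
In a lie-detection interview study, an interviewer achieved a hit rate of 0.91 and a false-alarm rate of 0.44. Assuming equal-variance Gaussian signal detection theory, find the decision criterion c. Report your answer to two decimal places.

z(H) = 1.3408
z(FA) = -0.1510
c = −½·[z(H) + z(FA)] = −0.5 × (1.3408 + (-0.1510)) = -0.5949

c = -0.59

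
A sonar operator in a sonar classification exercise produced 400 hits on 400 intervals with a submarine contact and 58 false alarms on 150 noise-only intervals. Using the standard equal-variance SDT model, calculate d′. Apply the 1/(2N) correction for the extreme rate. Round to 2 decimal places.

The hit rate is 400/400 = 1, so apply the 1/(2N) correction: H → 1 − 1/(2·400) = 0.99875.
z(H) = z(0.99875) = 3.023
z(FA) = z(0.38667) = -0.288
d' = 3.023 − (-0.288) = 3.311

d′ = 3.31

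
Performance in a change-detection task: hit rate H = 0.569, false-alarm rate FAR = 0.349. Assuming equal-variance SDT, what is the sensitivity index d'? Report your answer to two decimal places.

d' = 0.56

Φ⁻¹(H) = 0.1738
Φ⁻¹(FA) = -0.3880
d' = z(H) − z(FA) = 0.1738 − (-0.3880) = 0.5618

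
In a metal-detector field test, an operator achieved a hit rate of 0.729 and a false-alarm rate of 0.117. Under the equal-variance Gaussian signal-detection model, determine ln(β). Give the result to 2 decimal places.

ln β = 0.52

Φ⁻¹(H) = Φ⁻¹(0.729) = 0.610
Φ⁻¹(FA) = Φ⁻¹(0.117) = -1.190
ln β = −½·[z(H)² − z(FA)²] = −0.5 × (0.372 − 1.416) = 0.522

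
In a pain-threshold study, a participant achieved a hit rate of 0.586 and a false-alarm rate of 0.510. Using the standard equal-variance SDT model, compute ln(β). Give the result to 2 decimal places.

ln β = -0.02

Φ⁻¹(H) = 0.217
Φ⁻¹(FA) = 0.025
ln β = −½·[z(H)² − z(FA)²] = −0.5 × (0.047 − 0.001) = -0.023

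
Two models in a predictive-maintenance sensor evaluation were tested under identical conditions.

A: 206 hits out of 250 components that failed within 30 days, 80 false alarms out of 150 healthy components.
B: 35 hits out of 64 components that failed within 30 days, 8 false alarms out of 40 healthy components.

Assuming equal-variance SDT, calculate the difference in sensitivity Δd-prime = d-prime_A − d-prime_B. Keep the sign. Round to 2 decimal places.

A: z(0.8240) = 0.931, z(0.5333) = 0.084, d' = 0.847
B: z(0.5469) = 0.118, z(0.2000) = -0.842, d' = 0.960
Δd' = d'_A − d'_B = 0.847 − 0.960 = -0.113
B has the higher sensitivity.

Δd-prime = -0.11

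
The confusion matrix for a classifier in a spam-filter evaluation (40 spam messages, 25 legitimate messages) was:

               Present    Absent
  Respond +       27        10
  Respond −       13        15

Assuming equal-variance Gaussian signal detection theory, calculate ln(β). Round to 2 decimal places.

ln β = -0.07

H = 27/40 = 0.6750
FA = 10/25 = 0.4000
Φ⁻¹(0.6750) = 0.454, Φ⁻¹(0.4000) = -0.253
ln β = −½·[z(H)² − z(FA)²] = −0.5 × (0.206 − 0.064) = -0.071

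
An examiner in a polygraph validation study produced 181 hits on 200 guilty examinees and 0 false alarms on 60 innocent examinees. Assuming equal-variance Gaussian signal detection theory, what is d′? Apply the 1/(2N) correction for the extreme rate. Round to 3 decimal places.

The false-alarm rate is 0/60 = 0, so apply the 1/(2N) correction: FA → 1/(2·60) = 0.00833.
z(H) = z(0.90500) = 1.3106
z(FA) = z(0.00833) = -2.3941
d' = 1.3106 − (-2.3941) = 3.7047

d′ = 3.705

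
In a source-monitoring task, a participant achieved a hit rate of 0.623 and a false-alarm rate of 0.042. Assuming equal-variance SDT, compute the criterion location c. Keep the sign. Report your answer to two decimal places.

c = 0.71

z(0.623) = 0.313, z(0.042) = -1.728
c = −½·[z(H) + z(FA)] = −0.5 × (0.313 + (-1.728)) = 0.7075
c > 0: the participant has a conservative response bias.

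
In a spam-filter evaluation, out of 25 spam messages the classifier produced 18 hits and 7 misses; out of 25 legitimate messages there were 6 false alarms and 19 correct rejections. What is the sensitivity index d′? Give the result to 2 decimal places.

H = 18/25 = 0.7200
FA = 6/25 = 0.2400
Φ⁻¹(H) = 0.5828
Φ⁻¹(FA) = -0.7063
d' = z(H) − z(FA) = 0.5828 − (-0.7063) = 1.2891

d′ = 1.29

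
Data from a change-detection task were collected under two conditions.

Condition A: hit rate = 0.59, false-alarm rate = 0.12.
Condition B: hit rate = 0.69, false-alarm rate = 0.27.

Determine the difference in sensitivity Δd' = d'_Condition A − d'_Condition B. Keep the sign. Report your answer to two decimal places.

Condition A: z(0.59) = 0.228, z(0.12) = -1.175, d' = 1.403
Condition B: z(0.69) = 0.496, z(0.27) = -0.613, d' = 1.109
Δd' = d'_Condition A − d'_Condition B = 1.403 − 1.109 = 0.294
Condition A has the higher sensitivity.

Δd' = 0.29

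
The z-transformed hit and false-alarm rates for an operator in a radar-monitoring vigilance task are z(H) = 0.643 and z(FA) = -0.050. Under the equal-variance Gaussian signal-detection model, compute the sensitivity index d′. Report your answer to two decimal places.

d' = z(H) − z(FA) = 0.643 − (-0.050) = 0.693

d′ = 0.69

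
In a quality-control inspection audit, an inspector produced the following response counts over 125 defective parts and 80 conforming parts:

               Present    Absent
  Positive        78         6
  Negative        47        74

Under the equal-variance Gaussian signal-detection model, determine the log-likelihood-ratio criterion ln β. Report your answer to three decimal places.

ln β = 0.986

H = 78/125 = 0.6240
FA = 6/80 = 0.0750
z(H) = 0.3160
z(FA) = -1.4395
ln β = −½·[z(H)² − z(FA)²] = −0.5 × (0.0999 − 2.0722) = 0.98615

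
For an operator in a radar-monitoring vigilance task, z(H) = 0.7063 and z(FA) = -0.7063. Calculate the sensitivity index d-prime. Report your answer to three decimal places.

d' = z(H) − z(FA) = 0.7063 − (-0.7063) = 1.4126

d-prime = 1.413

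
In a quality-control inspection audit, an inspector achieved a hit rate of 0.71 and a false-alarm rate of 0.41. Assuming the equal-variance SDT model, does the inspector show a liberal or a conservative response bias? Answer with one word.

liberal

z(H) = 0.553, z(FA) = -0.228
c = −½·(z(H) + z(FA)) = -0.1625
c < 0 → liberal criterion (biased toward responding “yes”).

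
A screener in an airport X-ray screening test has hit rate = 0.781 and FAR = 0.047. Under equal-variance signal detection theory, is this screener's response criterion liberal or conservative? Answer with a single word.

conservative

z(H) = 0.776, z(FA) = -1.675
c = −½·(z(H) + z(FA)) = 0.4495
c > 0 → conservative criterion (biased toward responding “no”).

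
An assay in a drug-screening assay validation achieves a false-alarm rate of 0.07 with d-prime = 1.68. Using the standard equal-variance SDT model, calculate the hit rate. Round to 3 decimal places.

z(false-alarm rate) = z(0.07) = -1.4758
z(H) = z(FA) + d' = -1.4758 + 1.68 = 0.2042
hit rate = Φ(0.2042) = 0.5809

hit rate = 0.581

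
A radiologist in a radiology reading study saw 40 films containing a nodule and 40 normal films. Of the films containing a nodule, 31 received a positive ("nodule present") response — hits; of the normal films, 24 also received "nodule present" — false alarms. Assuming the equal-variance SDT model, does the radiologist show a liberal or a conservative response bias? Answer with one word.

z(H) = 0.755, z(FA) = 0.253
c = −½·(z(H) + z(FA)) = -0.504
c < 0 → liberal criterion (biased toward responding “yes”).

liberal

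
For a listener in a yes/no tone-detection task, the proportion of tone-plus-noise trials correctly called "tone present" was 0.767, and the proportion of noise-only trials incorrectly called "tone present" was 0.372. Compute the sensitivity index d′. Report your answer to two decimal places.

z(H) = 0.7290
z(FA) = -0.3266
d' = z(H) − z(FA) = 0.7290 − (-0.3266) = 1.0556

d′ = 1.06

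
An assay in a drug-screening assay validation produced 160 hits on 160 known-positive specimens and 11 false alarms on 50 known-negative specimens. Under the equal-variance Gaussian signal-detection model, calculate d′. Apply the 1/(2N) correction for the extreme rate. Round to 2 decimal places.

The hit rate is 160/160 = 1, so apply the 1/(2N) correction: H → 1 − 1/(2·160) = 0.99687.
z(H) = z(0.99687) = 2.734
z(FA) = z(0.22000) = -0.772
d' = 2.734 − (-0.772) = 3.506

d′ = 3.51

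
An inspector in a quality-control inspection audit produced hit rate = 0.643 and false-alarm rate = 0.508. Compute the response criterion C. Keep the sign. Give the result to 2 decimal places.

z(H) = 0.3665
z(FA) = 0.0201
c = −½·[z(H) + z(FA)] = −0.5 × (0.3665 + 0.0201) = -0.1933
c < 0: the inspector has a liberal response bias.

C = -0.19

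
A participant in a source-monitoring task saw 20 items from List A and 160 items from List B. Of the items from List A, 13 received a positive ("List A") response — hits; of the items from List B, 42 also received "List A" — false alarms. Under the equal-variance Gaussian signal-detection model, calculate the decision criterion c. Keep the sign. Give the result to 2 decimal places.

c = 0.13

H = 13/20 = 0.6500
FA = 42/160 = 0.2625
z(H) = z(0.6500) = 0.385
z(FA) = z(0.2625) = -0.636
c = −½·[z(H) + z(FA)] = −0.5 × (0.385 + (-0.636)) = 0.1255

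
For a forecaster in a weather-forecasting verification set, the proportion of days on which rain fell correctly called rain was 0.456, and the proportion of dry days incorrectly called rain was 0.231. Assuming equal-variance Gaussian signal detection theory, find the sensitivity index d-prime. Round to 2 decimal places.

Φ⁻¹(H) = Φ⁻¹(0.456) = -0.1105
Φ⁻¹(FA) = Φ⁻¹(0.231) = -0.7356
d' = z(H) − z(FA) = -0.1105 − (-0.7356) = 0.6251

d-prime = 0.63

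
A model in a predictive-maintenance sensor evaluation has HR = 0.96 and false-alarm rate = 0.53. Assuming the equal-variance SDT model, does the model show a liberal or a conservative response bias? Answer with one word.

z(H) = 1.751, z(FA) = 0.075
c = −½·(z(H) + z(FA)) = -0.913
c < 0 → liberal criterion (biased toward responding “yes”).

liberal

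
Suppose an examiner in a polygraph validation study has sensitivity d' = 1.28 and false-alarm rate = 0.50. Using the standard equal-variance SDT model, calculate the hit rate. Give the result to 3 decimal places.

z(false-alarm rate) = z(0.50) = 0.0000
z(H) = z(FA) + d' = 0.0000 + 1.28 = 1.2800
hit rate = Φ(1.2800) = 0.8997

hit rate = 0.900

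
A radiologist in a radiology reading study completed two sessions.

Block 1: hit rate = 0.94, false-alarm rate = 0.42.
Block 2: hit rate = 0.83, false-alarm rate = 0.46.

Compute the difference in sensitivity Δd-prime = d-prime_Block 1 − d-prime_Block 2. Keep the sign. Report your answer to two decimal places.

Block 1: z(0.94) = 1.555, z(0.42) = -0.202, d' = 1.757
Block 2: z(0.83) = 0.954, z(0.46) = -0.100, d' = 1.054
Δd' = d'_Block 1 − d'_Block 2 = 1.757 − 1.054 = 0.703
Block 1 has the higher sensitivity.

Δd-prime = 0.70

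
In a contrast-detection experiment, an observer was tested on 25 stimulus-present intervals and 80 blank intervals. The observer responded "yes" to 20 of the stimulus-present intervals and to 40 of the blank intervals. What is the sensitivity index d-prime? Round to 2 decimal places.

d-prime = 0.84

H = 20/25 = 0.8000
FA = 40/80 = 0.5000
Φ⁻¹(H) = 0.842
Φ⁻¹(FA) = 0.000
d' = z(H) − z(FA) = 0.842 − 0.000 = 0.842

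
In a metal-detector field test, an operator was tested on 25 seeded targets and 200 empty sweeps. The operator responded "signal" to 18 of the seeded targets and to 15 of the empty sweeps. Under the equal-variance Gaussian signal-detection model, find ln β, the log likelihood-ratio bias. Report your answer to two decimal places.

H = 18/25 = 0.7200
FA = 15/200 = 0.0750
z(H) = z(0.7200) = 0.583
z(FA) = z(0.0750) = -1.440
ln β = −½·[z(H)² − z(FA)²] = −0.5 × (0.340 − 2.074) = 0.867

ln β = 0.87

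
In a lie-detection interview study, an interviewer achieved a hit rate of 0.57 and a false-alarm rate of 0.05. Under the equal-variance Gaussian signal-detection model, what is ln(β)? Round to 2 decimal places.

z(H) = z(0.57) = 0.176
z(FA) = z(0.05) = -1.645
ln β = −½·[z(H)² − z(FA)²] = −0.5 × (0.031 − 2.706) = 1.3375

ln β = 1.34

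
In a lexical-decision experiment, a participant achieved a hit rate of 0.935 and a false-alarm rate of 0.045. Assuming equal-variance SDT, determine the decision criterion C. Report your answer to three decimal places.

C = 0.091

Φ⁻¹(0.935) = 1.5141, Φ⁻¹(0.045) = -1.6954
c = −½·[z(H) + z(FA)] = −0.5 × (1.5141 + (-1.6954)) = 0.09065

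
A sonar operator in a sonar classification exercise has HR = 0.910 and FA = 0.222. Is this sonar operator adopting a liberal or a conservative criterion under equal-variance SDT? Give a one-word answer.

liberal

z(H) = 1.341, z(FA) = -0.765
c = −½·(z(H) + z(FA)) = -0.288
c < 0 → liberal criterion (biased toward responding “yes”).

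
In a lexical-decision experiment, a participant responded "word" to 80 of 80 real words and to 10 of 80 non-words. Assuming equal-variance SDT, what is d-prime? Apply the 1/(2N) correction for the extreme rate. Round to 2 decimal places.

d-prime = 3.65

The hit rate is 80/80 = 1, so apply the 1/(2N) correction: H → 1 − 1/(2·80) = 0.99375.
z(H) = z(0.99375) = 2.498
z(FA) = z(0.12500) = -1.150
d' = 2.498 − (-1.150) = 3.648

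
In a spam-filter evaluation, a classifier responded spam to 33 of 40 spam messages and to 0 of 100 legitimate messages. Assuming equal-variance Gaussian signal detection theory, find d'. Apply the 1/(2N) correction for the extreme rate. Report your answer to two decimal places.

d' = 3.51

The false-alarm rate is 0/100 = 0, so apply the 1/(2N) correction: FA → 1/(2·100) = 0.00500.
z(H) = z(0.82500) = 0.935
z(FA) = z(0.00500) = -2.576
d' = 0.935 − (-2.576) = 3.511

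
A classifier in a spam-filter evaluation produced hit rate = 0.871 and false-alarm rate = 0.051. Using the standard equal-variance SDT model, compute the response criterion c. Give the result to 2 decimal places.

z(H) = z(0.871) = 1.1311
z(FA) = z(0.051) = -1.6352
c = −½·[z(H) + z(FA)] = −0.5 × (1.1311 + (-1.6352)) = 0.25205
c > 0: the classifier has a conservative response bias.

c = 0.25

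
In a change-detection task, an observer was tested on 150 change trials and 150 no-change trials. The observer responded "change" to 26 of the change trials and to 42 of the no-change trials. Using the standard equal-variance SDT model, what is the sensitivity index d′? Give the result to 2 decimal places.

d′ = -0.36

H = 26/150 = 0.1733
FA = 42/150 = 0.2800
z(0.1733) = -0.941, z(0.2800) = -0.583
d' = z(H) − z(FA) = -0.941 − (-0.583) = -0.358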